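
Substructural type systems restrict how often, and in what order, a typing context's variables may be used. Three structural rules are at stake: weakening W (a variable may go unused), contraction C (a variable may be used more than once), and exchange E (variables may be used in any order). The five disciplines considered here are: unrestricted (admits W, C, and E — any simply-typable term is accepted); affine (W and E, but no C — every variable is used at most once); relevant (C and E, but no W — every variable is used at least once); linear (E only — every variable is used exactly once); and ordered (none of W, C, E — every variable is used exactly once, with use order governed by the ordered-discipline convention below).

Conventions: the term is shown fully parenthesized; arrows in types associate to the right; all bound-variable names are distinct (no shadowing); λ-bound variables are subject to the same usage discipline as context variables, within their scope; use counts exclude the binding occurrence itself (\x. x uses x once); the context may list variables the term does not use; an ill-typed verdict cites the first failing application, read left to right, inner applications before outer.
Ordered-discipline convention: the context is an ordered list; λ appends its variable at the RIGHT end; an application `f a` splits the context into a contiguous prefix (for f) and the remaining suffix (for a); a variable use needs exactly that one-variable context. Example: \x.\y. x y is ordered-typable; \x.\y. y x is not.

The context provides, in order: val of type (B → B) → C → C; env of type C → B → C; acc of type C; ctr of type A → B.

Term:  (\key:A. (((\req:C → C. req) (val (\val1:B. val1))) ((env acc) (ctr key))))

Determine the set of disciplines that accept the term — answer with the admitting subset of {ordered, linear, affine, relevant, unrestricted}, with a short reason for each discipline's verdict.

admitted in: ordered, linear, affine, relevant, unrestricted
variable uses: val=1; env=1; acc=1; ctr=1; key (bound)=1; req (bound)=1; val1 (bound)=1
uses in reading order: req, val, val1, env, acc, ctr, key
typing: the term checks, with type A → C
ordered: ✓ — single-use (val, env, acc, ctr, key, req, val1), ordered derivation ok
linear: ✓ — single use per variable (val, env, acc, ctr, key, req, val1)
affine: ✓ — none of val, env, acc, ctr, key, req, val1 used more than once
relevant: ✓ — at least one use each (val, env, acc, ctr, key, req, val1)
unrestricted: ✓ — typability at A → C is all that's needed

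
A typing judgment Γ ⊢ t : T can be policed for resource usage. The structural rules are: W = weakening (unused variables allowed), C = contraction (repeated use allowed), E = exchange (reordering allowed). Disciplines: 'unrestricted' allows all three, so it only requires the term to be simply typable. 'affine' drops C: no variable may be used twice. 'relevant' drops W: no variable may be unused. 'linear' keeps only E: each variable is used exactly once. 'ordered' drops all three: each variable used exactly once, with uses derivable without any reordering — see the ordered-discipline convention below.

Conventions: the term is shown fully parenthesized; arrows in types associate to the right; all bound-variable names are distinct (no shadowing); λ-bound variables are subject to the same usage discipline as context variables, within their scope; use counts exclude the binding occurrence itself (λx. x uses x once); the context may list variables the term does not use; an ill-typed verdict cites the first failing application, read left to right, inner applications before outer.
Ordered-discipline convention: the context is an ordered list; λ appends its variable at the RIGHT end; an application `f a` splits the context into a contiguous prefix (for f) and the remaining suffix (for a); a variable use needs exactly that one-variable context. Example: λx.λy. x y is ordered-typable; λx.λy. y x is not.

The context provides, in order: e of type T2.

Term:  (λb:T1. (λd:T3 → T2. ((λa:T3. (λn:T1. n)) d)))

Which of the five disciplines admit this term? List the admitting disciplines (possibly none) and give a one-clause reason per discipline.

accepted by: none
usage: e: 0, b (λ-bound): 0, d (λ-bound): 1, a (λ-bound): 0, n (λ-bound): 1
left-to-right use order: n, d
typing: ill-typed: a function awaiting T3 gets T3 → T2
ordered: ✗, a type mismatch blocks all five
linear: ✗, the type mismatch rejects it
affine: ✗, not simply typable
relevant: ✗, fails simple typing
unrestricted: ✗, a type mismatch blocks all five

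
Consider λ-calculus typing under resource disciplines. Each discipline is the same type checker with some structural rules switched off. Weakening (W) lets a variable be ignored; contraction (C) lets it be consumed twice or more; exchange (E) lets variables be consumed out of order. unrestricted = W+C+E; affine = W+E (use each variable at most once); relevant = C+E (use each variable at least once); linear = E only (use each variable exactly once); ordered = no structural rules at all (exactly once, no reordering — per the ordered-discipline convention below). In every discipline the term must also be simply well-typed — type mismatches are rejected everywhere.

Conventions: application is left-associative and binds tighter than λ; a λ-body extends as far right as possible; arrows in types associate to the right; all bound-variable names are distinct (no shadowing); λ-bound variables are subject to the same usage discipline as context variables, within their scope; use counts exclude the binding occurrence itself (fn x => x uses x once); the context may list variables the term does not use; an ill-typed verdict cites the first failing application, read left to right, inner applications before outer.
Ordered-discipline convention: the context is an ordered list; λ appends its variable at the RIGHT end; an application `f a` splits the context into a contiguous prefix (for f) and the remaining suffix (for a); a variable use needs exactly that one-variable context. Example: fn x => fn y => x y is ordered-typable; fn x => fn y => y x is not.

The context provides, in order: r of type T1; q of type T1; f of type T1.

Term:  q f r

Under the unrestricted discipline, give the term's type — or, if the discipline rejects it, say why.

not well-typed under unrestricted — the type mismatch rejects it
use counts: r ×1, q ×1, f ×1
left-to-right use order: q, f, r
typing: ill-typed: non-arrow in function slot: T1
across the five disciplines: ordered ✗ | linear ✗ | affine ✗ | relevant ✗ | unrestricted ✗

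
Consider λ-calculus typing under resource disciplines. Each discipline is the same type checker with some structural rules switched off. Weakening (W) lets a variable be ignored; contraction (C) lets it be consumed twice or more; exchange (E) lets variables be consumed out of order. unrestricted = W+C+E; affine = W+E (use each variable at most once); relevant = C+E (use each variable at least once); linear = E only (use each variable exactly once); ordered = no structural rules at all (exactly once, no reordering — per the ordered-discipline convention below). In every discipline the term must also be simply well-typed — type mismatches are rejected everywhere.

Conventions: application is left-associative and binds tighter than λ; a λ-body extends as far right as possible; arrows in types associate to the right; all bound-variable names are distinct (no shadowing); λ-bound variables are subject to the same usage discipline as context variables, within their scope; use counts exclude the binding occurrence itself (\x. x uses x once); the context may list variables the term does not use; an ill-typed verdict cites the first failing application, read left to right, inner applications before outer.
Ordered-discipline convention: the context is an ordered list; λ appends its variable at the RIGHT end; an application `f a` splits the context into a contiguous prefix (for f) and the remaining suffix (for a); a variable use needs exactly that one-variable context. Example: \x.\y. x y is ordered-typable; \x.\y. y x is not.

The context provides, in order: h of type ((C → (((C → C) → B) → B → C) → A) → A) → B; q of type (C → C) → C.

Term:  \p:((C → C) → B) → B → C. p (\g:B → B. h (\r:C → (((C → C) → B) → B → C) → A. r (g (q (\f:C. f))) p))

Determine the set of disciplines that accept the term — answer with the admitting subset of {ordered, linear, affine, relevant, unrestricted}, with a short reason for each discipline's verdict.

admitted by: none
use counts: h: 1×, q: 1×, p [bound]: 2×, g [bound]: 1×, r [bound]: 1×, f [bound]: 1×
uses in reading order: p, h, r, g, q, f, p
typing: ill-typed: an argument C mismatches the expected B
ordered ✗ (the type mismatch rejects it)
linear ✗ (not simply typable)
affine ✗ (fails simple typing)
relevant ✗ (a type mismatch blocks all five)
unrestricted ✗ (the type mismatch rejects it)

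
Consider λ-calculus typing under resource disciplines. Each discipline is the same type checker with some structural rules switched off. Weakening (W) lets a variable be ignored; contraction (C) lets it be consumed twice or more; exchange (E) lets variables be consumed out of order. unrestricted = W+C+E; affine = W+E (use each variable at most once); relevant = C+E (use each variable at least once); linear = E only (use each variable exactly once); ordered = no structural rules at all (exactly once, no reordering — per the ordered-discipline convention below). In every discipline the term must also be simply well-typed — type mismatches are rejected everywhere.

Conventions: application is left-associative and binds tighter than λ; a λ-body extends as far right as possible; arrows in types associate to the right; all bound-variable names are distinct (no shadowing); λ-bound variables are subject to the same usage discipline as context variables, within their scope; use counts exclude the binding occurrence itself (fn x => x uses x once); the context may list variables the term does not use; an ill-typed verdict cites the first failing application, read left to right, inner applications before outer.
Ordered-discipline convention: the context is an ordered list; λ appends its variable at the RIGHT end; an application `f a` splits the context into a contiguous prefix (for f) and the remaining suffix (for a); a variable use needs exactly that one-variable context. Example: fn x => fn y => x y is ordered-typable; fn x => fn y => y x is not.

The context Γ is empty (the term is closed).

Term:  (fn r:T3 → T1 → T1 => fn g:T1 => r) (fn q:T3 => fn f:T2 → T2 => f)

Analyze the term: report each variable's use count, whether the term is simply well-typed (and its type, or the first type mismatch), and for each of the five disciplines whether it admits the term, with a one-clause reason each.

counts: r (bound)=1, g (bound)=0, q (bound)=0, f (bound)=1
use order (left to right): r, f
typing: ill-typed: a function awaiting T3 → T1 → T1 gets T3 → (T2 → T2) → T2 → T2
ordered ✗ (not simply typable)
linear ✗ (fails simple typing)
affine ✗ (a type mismatch blocks all five)
relevant ✗ (the type mismatch rejects it)
unrestricted ✗ (not simply typable)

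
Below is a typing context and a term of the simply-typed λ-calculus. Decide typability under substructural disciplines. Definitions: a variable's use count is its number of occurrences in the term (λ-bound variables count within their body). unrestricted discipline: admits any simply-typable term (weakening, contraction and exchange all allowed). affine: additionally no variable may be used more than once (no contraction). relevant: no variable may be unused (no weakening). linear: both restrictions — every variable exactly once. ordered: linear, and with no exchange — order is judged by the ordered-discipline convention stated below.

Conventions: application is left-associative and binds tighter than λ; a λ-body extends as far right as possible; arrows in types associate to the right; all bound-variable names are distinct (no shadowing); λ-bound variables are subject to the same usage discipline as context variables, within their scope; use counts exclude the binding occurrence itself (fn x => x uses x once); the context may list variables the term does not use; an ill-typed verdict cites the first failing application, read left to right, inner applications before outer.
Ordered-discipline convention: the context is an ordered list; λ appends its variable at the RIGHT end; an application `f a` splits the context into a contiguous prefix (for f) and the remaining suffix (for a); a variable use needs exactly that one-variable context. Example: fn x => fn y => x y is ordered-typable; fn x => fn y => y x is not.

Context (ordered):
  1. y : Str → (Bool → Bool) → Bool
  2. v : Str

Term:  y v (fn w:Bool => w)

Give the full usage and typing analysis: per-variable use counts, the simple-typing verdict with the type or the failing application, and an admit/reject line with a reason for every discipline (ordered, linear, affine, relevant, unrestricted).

counts: y: 1×, v: 1×, w (bound): 1×
use order (left to right): y, v, w
typing: well-typed at Bool
ordered ✓ (one use each (y, v, w); ordered split holds)
linear ✓ (y, v, w: one use apiece)
affine ✓ (y, v, w: no repeats, contraction unneeded)
relevant ✓ (none of y, v, w goes unused)
unrestricted ✓ (typability at Bool is all that's needed)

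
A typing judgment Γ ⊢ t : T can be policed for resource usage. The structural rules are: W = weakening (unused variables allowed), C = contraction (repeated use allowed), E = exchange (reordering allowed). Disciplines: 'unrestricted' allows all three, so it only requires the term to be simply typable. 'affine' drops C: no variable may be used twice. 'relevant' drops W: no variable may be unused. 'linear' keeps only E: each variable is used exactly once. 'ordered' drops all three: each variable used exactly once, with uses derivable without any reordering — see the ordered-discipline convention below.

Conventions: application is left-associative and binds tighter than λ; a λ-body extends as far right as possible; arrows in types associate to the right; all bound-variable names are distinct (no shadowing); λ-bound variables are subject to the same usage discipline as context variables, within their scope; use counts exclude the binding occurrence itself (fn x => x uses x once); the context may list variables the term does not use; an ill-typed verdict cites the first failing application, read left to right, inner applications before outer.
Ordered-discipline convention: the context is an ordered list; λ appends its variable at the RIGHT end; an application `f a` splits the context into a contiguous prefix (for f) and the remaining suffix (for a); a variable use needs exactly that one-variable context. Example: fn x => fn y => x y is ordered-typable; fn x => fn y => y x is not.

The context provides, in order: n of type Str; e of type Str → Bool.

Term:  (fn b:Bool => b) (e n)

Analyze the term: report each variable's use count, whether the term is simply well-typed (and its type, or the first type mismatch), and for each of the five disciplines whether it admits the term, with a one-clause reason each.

counts: n: 1, e: 1, b (bound): 1
order of uses: b, e, n
typing: ✓ — Bool
ordered: ✗ — no contiguous prefix/suffix split fits b, e, n
linear: ✓ — each of n, e, b used exactly once
affine: ✓ — no duplicate uses among n, e, b
relevant: ✓ — none of n, e, b goes unused
unrestricted: ✓ — well-typed at Bool; no restrictions here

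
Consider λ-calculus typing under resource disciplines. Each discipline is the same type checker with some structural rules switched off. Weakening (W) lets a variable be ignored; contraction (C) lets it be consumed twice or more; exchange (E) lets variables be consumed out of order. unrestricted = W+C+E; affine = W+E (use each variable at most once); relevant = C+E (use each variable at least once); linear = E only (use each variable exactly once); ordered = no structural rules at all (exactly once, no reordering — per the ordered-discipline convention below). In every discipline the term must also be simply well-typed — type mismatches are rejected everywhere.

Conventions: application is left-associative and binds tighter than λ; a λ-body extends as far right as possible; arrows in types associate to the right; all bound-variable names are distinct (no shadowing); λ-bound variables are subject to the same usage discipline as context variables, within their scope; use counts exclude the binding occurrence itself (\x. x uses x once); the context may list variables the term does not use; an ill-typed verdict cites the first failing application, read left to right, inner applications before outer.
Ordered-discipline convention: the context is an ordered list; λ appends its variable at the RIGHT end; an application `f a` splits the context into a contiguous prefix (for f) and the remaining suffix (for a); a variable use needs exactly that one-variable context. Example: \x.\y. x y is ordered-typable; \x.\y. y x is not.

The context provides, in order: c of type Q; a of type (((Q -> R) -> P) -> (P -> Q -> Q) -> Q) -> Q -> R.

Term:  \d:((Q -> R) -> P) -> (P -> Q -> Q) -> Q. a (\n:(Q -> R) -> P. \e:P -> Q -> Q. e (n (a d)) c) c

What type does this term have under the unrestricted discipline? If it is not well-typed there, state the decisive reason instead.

term : (((Q -> R) -> P) -> (P -> Q -> Q) -> Q) -> R
use counts: c: 2, a: 2, d [bound]: 1, n [bound]: 1, e [bound]: 1
left-to-right use order: a, e, n, a, d, c, c
typing: well-typed — term : (((Q -> R) -> P) -> (P -> Q -> Q) -> Q) -> R
across the five disciplines: ordered ✗, linear ✗, affine ✗, relevant ✓, unrestricted ✓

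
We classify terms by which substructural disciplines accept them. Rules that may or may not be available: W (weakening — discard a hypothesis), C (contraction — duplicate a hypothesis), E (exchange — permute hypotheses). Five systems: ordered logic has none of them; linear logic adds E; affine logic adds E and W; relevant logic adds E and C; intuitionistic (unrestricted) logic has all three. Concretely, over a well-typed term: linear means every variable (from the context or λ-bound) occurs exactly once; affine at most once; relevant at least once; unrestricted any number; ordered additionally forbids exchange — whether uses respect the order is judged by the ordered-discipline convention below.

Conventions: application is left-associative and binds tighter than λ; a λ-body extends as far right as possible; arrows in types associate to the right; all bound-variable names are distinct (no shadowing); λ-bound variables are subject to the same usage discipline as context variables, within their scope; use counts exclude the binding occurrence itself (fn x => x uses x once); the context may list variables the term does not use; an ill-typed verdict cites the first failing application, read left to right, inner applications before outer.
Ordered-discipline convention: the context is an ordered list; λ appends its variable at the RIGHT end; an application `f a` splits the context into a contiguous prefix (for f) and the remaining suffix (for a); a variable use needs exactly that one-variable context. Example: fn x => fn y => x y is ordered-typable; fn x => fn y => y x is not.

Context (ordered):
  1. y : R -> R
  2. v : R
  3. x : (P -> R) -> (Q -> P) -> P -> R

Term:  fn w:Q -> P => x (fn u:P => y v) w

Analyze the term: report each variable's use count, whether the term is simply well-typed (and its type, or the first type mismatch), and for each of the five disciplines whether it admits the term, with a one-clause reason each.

use counts: y ×1, v ×1, x ×1, w [bound] ×1, u [bound] ×0
uses in reading order: x, y, v, w
typing: well-typed at (Q -> P) -> P -> R
ordered: ✗, u never used (weakening)
linear: ✗, u never used (weakening)
affine: ✓, none of y, v, x, w, u used more than once
relevant: ✗, u never used (weakening)
unrestricted: ✓, typability at (Q -> P) -> P -> R is all that's needed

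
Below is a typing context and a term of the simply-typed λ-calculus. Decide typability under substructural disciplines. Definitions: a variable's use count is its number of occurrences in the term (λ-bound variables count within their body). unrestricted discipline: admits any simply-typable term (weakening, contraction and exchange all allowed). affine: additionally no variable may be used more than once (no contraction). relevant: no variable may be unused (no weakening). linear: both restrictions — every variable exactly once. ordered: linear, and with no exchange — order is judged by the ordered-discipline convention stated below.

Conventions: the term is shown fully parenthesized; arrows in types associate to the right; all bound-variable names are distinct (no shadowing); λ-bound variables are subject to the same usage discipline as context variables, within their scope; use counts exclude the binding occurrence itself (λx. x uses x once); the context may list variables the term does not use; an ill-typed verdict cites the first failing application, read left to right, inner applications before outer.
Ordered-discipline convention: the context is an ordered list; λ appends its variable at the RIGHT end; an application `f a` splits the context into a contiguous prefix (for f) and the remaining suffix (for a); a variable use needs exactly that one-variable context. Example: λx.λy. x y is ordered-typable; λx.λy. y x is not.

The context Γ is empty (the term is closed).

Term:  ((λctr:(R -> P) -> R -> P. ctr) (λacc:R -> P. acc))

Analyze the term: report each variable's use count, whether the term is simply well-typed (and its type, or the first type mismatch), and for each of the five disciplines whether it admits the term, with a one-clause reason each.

variable uses: ctr [bound]: 1×; acc [bound]: 1×
uses in reading order: ctr, acc
typing: well-typed — term : (R -> P) -> R -> P
ordered: ✓ — single-use (ctr, acc), ordered derivation ok
linear: ✓ — exactly-once usage across ctr, acc
affine: ✓ — none of ctr, acc used more than once
relevant: ✓ — ctr, acc: all used, weakening unneeded
unrestricted: ✓ — well-typed at (R -> P) -> R -> P; no restrictions here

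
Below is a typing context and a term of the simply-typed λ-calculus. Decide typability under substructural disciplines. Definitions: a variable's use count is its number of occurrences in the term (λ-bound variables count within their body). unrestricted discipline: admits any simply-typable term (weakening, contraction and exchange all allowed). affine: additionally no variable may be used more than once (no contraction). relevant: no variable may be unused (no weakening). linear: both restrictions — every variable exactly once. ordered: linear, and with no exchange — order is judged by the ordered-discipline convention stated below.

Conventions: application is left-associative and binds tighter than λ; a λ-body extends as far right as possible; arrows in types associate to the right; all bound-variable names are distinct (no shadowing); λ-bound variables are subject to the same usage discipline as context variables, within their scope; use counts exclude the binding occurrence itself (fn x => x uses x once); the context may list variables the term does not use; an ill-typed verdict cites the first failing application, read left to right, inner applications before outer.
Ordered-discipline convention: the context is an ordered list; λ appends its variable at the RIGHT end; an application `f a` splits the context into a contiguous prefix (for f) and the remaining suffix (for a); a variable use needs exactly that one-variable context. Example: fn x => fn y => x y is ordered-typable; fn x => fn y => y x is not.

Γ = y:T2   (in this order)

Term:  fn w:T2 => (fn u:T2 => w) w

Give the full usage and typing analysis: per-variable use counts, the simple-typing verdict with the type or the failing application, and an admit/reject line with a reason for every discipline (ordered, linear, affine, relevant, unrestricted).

use counts: y: 0, w (bound): 2, u (bound): 0
use order (left to right): w, w
typing: ✓ — T2 → T2
ordered: ✗ — uses contraction: w ×2; unused: y, u — weakening required
linear: ✗ — uses contraction: w ×2; unused: y, u — weakening required
affine: ✗ — uses contraction: w ×2
relevant: ✗ — unused: y, u — weakening required
unrestricted: ✓ — typability at T2 → T2 is all that's needed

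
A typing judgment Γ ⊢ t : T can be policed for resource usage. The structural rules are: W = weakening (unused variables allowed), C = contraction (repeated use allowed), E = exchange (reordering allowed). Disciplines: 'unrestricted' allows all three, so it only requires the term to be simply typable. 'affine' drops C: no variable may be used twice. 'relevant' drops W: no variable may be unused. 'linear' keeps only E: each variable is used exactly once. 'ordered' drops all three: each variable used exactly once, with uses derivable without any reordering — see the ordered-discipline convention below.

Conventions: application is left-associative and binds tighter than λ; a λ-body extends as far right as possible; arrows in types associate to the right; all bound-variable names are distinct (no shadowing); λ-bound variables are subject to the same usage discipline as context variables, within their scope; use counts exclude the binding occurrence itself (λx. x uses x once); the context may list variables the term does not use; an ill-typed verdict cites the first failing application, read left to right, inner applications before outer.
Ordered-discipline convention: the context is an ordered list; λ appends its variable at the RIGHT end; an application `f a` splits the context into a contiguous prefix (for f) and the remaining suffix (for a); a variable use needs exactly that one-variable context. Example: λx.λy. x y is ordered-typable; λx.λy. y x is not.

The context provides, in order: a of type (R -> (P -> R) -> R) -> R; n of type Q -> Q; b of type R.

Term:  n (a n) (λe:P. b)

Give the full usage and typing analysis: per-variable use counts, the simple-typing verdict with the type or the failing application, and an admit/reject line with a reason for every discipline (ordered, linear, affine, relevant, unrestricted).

usage: a ×1, n ×2, b ×1, e (λ-bound) ×0
uses in reading order: n, a, n, b
typing: ill-typed: argument of type Q -> Q where R -> (P -> R) -> R is required
ordered ✗ (not simply typable)
linear ✗ (fails simple typing)
affine ✗ (a type mismatch blocks all five)
relevant ✗ (the type mismatch rejects it)
unrestricted ✗ (not simply typable)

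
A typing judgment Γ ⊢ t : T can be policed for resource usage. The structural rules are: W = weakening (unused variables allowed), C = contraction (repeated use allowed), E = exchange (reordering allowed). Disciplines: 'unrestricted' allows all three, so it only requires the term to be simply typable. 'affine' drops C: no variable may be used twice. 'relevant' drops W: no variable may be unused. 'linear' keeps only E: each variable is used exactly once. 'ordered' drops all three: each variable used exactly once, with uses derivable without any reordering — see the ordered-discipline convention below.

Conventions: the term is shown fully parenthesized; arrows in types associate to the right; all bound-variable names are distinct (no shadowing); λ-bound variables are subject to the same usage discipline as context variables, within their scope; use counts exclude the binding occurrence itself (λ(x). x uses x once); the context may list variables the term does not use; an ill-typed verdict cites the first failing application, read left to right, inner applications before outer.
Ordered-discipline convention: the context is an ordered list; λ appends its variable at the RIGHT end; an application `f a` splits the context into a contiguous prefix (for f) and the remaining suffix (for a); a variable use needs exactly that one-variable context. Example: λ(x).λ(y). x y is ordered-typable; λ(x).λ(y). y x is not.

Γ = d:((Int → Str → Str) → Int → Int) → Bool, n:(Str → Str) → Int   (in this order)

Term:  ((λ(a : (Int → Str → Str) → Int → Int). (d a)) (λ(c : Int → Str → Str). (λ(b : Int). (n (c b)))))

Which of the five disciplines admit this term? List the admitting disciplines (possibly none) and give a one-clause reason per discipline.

admitting disciplines: ordered, linear, affine, relevant, unrestricted
usage: d: 1×, n: 1×, a [bound]: 1×, c [bound]: 1×, b [bound]: 1×
order of uses: d, a, n, c, b
typing: well-typed at Bool
ordered: ✓, d, n, a, c, b once each; derivable with no W/C/E
linear: ✓, each of d, n, a, c, b used exactly once
affine: ✓, no duplicate uses among d, n, a, c, b
relevant: ✓, none of d, n, a, c, b goes unused
unrestricted: ✓, well-typed at Bool; no restrictions here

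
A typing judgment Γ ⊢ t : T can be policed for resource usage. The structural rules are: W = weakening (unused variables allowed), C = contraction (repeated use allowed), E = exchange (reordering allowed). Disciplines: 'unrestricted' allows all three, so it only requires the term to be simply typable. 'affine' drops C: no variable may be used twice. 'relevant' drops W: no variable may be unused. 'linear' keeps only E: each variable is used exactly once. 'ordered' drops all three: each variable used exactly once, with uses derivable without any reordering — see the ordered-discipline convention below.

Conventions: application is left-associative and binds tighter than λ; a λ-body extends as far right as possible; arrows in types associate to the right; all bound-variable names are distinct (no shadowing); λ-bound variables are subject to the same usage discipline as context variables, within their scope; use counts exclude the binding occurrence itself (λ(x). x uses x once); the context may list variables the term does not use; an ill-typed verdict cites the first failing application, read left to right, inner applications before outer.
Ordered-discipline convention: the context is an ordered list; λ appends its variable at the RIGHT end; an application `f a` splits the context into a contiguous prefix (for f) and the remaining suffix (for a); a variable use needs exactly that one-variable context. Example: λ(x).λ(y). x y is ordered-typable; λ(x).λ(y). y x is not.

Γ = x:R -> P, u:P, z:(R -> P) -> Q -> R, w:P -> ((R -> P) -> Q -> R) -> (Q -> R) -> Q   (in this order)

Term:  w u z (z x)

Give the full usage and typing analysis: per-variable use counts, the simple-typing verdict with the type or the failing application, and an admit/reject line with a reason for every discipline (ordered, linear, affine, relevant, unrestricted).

counts: x: 1, u: 1, z: 2, w: 1
use order (left to right): w, u, z, z, x
typing: ✓ — Q
ordered: ✗, z ×2 used more than once (contraction)
linear: ✗, z ×2 used more than once (contraction)
affine: ✗, z ×2 used more than once (contraction)
relevant: ✓, at least one use each (x, u, z, w)
unrestricted: ✓, typability at Q is all that's needed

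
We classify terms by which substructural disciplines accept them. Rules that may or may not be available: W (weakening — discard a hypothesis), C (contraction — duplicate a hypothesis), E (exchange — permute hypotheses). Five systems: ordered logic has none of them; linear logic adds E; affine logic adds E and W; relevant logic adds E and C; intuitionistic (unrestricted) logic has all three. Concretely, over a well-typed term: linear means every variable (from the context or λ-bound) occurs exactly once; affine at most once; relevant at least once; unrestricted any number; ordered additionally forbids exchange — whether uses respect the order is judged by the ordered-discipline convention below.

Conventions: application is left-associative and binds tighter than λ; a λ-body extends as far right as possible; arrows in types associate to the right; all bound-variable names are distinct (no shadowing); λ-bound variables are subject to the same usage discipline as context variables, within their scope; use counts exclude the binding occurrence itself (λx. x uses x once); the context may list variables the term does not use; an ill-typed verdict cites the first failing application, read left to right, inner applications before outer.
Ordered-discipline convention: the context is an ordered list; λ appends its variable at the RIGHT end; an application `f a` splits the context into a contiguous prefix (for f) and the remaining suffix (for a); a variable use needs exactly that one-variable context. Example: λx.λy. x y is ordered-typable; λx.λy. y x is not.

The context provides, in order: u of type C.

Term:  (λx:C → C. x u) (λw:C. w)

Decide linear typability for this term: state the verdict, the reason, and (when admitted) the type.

yes — each of u, x, w used exactly once; term : C
counts: u: 1, x [bound]: 1, w [bound]: 1
uses in reading order: x, u, w
typing: the term checks, with type C
summary: ordered ✗ · linear ✓ · affine ✓ · relevant ✓ · unrestricted ✓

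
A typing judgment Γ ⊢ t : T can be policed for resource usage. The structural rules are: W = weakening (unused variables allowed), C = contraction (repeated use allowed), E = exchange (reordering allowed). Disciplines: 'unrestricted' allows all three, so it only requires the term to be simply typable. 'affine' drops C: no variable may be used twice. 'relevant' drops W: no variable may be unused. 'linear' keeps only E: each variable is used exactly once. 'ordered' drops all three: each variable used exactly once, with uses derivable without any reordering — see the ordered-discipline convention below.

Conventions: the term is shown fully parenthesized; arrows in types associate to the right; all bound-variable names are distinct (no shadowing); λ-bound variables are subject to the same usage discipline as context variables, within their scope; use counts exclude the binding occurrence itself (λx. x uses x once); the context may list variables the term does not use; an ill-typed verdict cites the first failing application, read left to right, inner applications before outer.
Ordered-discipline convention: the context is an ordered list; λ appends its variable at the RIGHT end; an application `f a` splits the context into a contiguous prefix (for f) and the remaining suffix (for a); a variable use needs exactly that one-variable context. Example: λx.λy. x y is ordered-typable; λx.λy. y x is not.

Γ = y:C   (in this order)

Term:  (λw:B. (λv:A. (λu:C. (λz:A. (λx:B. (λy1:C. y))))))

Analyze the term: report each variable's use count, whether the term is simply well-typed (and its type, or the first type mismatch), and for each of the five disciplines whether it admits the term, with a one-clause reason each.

variable uses: y=1; w [bound]=0; v [bound]=0; u [bound]=0; z [bound]=0; x [bound]=0; y1 [bound]=0
left-to-right use order: y
typing: the term checks, with type B -> A -> C -> A -> B -> C -> C
ordered: ✗, needs weakening: w, v, u, z, x, y1 unused
linear: ✗, needs weakening: w, v, u, z, x, y1 unused
affine: ✓, at most one use each (y, w, v, u, z, x, y1)
relevant: ✗, needs weakening: w, v, u, z, x, y1 unused
unrestricted: ✓, simply typable at B -> A -> C -> A -> B -> C -> C; W, C, E all held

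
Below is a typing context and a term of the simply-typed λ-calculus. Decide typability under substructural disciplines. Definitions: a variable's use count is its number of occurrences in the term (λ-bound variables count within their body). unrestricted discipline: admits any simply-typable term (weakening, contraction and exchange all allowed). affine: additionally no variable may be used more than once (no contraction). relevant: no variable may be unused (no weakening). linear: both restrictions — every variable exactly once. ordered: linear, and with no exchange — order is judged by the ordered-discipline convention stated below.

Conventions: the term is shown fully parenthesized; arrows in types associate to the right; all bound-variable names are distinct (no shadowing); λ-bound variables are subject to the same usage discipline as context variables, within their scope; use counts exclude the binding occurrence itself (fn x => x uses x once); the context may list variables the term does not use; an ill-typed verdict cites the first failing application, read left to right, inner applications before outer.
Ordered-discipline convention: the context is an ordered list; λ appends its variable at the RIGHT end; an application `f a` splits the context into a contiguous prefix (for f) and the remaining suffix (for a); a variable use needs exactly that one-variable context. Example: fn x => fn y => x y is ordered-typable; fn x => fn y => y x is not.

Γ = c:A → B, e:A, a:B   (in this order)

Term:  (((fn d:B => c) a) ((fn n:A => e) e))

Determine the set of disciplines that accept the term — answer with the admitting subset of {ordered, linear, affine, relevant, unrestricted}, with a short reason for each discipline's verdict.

admitted in: unrestricted
use counts: c ×1, e ×2, a ×1, d (λ-bound) ×0, n (λ-bound) ×0
use order (left to right): c, a, e, e
typing: well-typed — term : B
ordered: ✗ — needs contraction — e ×2; unused: d, n — weakening required
linear: ✗ — needs contraction — e ×2; unused: d, n — weakening required
affine: ✗ — needs contraction — e ×2
relevant: ✗ — unused: d, n — weakening required
unrestricted: ✓ — typability at B is all that's needed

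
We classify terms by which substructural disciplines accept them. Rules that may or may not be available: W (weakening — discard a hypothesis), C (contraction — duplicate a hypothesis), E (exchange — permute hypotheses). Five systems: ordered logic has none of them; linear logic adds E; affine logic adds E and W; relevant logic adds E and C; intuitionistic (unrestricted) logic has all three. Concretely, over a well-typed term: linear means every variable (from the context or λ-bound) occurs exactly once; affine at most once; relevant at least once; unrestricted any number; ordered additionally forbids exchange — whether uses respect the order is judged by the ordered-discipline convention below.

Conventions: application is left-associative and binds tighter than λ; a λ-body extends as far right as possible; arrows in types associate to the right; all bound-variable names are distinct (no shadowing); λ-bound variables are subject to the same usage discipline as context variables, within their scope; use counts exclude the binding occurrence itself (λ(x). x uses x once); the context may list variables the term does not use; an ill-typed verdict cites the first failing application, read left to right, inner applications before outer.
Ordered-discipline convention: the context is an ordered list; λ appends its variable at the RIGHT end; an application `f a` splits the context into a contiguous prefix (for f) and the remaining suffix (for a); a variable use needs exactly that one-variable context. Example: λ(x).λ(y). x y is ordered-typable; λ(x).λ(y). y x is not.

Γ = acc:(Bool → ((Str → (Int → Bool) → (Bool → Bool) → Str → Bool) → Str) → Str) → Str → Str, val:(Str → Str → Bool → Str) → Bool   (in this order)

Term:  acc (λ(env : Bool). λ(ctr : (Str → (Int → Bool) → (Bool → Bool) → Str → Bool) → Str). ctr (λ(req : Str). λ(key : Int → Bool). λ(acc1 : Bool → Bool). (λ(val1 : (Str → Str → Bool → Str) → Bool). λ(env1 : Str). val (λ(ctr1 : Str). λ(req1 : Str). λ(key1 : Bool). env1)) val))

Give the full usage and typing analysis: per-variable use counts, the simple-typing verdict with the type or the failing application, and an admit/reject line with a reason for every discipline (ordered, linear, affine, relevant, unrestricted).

counts: acc: 1; val: 2; env [bound]: 0; ctr [bound]: 1; req [bound]: 0; key [bound]: 0; acc1 [bound]: 0; val1 [bound]: 0; env1 [bound]: 1; ctr1 [bound]: 0; req1 [bound]: 0; key1 [bound]: 0
order of uses: acc, ctr, val, env1, val
typing: the term checks, with type Str → Str
ordered ✗ (uses contraction: val ×2; env, req, key, acc1, val1, ctr1, req1, key1 never used (weakening))
linear ✗ (uses contraction: val ×2; env, req, key, acc1, val1, ctr1, req1, key1 never used (weakening))
affine ✗ (uses contraction: val ×2)
relevant ✗ (env, req, key, acc1, val1, ctr1, req1, key1 never used (weakening))
unrestricted ✓ (typability at Str → Str is all that's needed)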